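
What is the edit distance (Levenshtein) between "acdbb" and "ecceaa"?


Computing edit distance: "acdbb" -> "ecceaa"
DP table:
           e    c    c    e    a    a
      0    1    2    3    4    5    6
  a   1    1    2    3    4    4    5
  c   2    2    1    2    3    4    5
  d   3    3    2    2    3    4    5
  b   4    4    3    3    3    4    5
  b   5    5    4    4    4    4    5
Edit distance = dp[5][6] = 5

5


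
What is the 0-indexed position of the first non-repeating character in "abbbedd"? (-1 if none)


Input: abbbedd
Character frequencies:
  'a': 1
  'b': 3
  'd': 2
  'e': 1
Scanning left to right for freq == 1:
  Position 0 ('a'): unique! => answer = 0

0


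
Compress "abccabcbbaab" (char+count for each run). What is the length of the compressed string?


Input: abccabcbbaab
Runs:
  'a' x 1 => "a1"
  'b' x 1 => "b1"
  'c' x 2 => "c2"
  'a' x 1 => "a1"
  'b' x 1 => "b1"
  'c' x 1 => "c1"
  'b' x 2 => "b2"
  'a' x 2 => "a2"
  'b' x 1 => "b1"
Compressed: "a1b1c2a1b1c1b2a2b1"
Compressed length: 18

18


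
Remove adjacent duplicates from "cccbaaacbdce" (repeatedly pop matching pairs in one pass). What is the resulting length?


Input: cccbaaacbdce
Stack-based adjacent duplicate removal:
  Read 'c': push. Stack: c
  Read 'c': matches stack top 'c' => pop. Stack: (empty)
  Read 'c': push. Stack: c
  Read 'b': push. Stack: cb
  Read 'a': push. Stack: cba
  Read 'a': matches stack top 'a' => pop. Stack: cb
  Read 'a': push. Stack: cba
  Read 'c': push. Stack: cbac
  Read 'b': push. Stack: cbacb
  Read 'd': push. Stack: cbacbd
  Read 'c': push. Stack: cbacbdc
  Read 'e': push. Stack: cbacbdce
Final stack: "cbacbdce" (length 8)

8


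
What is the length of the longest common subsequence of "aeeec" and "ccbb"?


LCS of "aeeec" and "ccbb"
DP table:
           c    c    b    b
      0    0    0    0    0
  a   0    0    0    0    0
  e   0    0    0    0    0
  e   0    0    0    0    0
  e   0    0    0    0    0
  c   0    1    1    1    1
LCS length = dp[5][4] = 1

1


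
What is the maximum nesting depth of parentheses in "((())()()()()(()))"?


Input: "((())()()()()(()))"
Tracking depth:
  Position 0 '(': depth becomes 1
  Position 1 '(': depth becomes 2
  Position 2 '(': depth becomes 3
  Position 3 ')': depth becomes 2
  Position 4 ')': depth becomes 1
  Position 5 '(': depth becomes 2
  Position 6 ')': depth becomes 1
  Position 7 '(': depth becomes 2
  Position 8 ')': depth becomes 1
  Position 9 '(': depth becomes 2
  Position 10 ')': depth becomes 1
  Position 11 '(': depth becomes 2
  Position 12 ')': depth becomes 1
  Position 13 '(': depth becomes 2
  Position 14 '(': depth becomes 3
  Position 15 ')': depth becomes 2
  Position 16 ')': depth becomes 1
  Position 17 ')': depth becomes 0
Maximum depth reached: 3

3


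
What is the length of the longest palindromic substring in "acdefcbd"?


Input: "acdefcbd"
Checking substrings for palindromes:
  No multi-char palindromic substrings found
Longest palindromic substring: "a" with length 1

1


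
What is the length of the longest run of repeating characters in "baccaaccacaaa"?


Input: "baccaaccacaaa"
Scanning for longest run:
  Position 1 ('a'): new char, reset run to 1
  Position 2 ('c'): new char, reset run to 1
  Position 3 ('c'): continues run of 'c', length=2
  Position 4 ('a'): new char, reset run to 1
  Position 5 ('a'): continues run of 'a', length=2
  Position 6 ('c'): new char, reset run to 1
  Position 7 ('c'): continues run of 'c', length=2
  Position 8 ('a'): new char, reset run to 1
  Position 9 ('c'): new char, reset run to 1
  Position 10 ('a'): new char, reset run to 1
  Position 11 ('a'): continues run of 'a', length=2
  Position 12 ('a'): continues run of 'a', length=3
Longest run: 'a' with length 3

3


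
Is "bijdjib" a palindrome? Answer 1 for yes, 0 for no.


Input: bijdjib
Reversed: bijdjib
  Compare pos 0 ('b') with pos 6 ('b'): match
  Compare pos 1 ('i') with pos 5 ('i'): match
  Compare pos 2 ('j') with pos 4 ('j'): match
Result: palindrome

1


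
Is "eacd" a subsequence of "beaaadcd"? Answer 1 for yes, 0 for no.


Check if "eacd" is a subsequence of "beaaadcd"
Greedy scan:
  Position 0 ('b'): no match needed
  Position 1 ('e'): matches sub[0] = 'e'
  Position 2 ('a'): matches sub[1] = 'a'
  Position 3 ('a'): no match needed
  Position 4 ('a'): no match needed
  Position 5 ('d'): no match needed
  Position 6 ('c'): matches sub[2] = 'c'
  Position 7 ('d'): matches sub[3] = 'd'
All 4 characters matched => is a subsequence

1


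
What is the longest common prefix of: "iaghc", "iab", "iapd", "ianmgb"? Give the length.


Words: iaghc, iab, iapd, ianmgb
  Position 0: all 'i' => match
  Position 1: all 'a' => match
  Position 2: ('g', 'b', 'p', 'n') => mismatch, stop
LCP = "ia" (length 2)

2


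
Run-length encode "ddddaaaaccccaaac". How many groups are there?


Input: ddddaaaaccccaaac
Scanning for consecutive runs:
  Group 1: 'd' x 4 (positions 0-3)
  Group 2: 'a' x 4 (positions 4-7)
  Group 3: 'c' x 4 (positions 8-11)
  Group 4: 'a' x 3 (positions 12-14)
  Group 5: 'c' x 1 (positions 15-15)
Total groups: 5

5


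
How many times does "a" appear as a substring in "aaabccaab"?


Searching for "a" in "aaabccaab"
Scanning each position:
  Position 0: "a" => MATCH
  Position 1: "a" => MATCH
  Position 2: "a" => MATCH
  Position 3: "b" => no
  Position 4: "c" => no
  Position 5: "c" => no
  Position 6: "a" => MATCH
  Position 7: "a" => MATCH
  Position 8: "b" => no
Total occurrences: 5

5


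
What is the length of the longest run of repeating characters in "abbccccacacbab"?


Input: "abbccccacacbab"
Scanning for longest run:
  Position 1 ('b'): new char, reset run to 1
  Position 2 ('b'): continues run of 'b', length=2
  Position 3 ('c'): new char, reset run to 1
  Position 4 ('c'): continues run of 'c', length=2
  Position 5 ('c'): continues run of 'c', length=3
  Position 6 ('c'): continues run of 'c', length=4
  Position 7 ('a'): new char, reset run to 1
  Position 8 ('c'): new char, reset run to 1
  Position 9 ('a'): new char, reset run to 1
  Position 10 ('c'): new char, reset run to 1
  Position 11 ('b'): new char, reset run to 1
  Position 12 ('a'): new char, reset run to 1
  Position 13 ('b'): new char, reset run to 1
Longest run: 'c' with length 4

4


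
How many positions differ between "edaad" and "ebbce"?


Comparing "edaad" and "ebbce" position by position:
  Position 0: 'e' vs 'e' => same
  Position 1: 'd' vs 'b' => DIFFER
  Position 2: 'a' vs 'b' => DIFFER
  Position 3: 'a' vs 'c' => DIFFER
  Position 4: 'd' vs 'e' => DIFFER
Positions that differ: 4

4


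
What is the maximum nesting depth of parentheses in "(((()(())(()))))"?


Input: "(((()(())(()))))"
Tracking depth:
  Position 0 '(': depth becomes 1
  Position 1 '(': depth becomes 2
  Position 2 '(': depth becomes 3
  Position 3 '(': depth becomes 4
  Position 4 ')': depth becomes 3
  Position 5 '(': depth becomes 4
  Position 6 '(': depth becomes 5
  Position 7 ')': depth becomes 4
  Position 8 ')': depth becomes 3
  Position 9 '(': depth becomes 4
  Position 10 '(': depth becomes 5
  Position 11 ')': depth becomes 4
  Position 12 ')': depth becomes 3
  Position 13 ')': depth becomes 2
  Position 14 ')': depth becomes 1
  Position 15 ')': depth becomes 0
Maximum depth reached: 5

5


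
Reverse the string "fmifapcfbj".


Input: fmifapcfbj
Reading characters right to left:
  Position 9: 'j'
  Position 8: 'b'
  Position 7: 'f'
  Position 6: 'c'
  Position 5: 'p'
  Position 4: 'a'
  Position 3: 'f'
  Position 2: 'i'
  Position 1: 'm'
  Position 0: 'f'
Reversed: jbfcpafimf

jbfcpafimf


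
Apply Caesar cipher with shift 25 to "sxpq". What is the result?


Caesar cipher: shift "sxpq" by 25
  's' (pos 18) + 25 = pos 17 = 'r'
  'x' (pos 23) + 25 = pos 22 = 'w'
  'p' (pos 15) + 25 = pos 14 = 'o'
  'q' (pos 16) + 25 = pos 15 = 'p'
Result: rwop

rwop


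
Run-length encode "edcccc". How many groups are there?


Input: edcccc
Scanning for consecutive runs:
  Group 1: 'e' x 1 (positions 0-0)
  Group 2: 'd' x 1 (positions 1-1)
  Group 3: 'c' x 4 (positions 2-5)
Total groups: 3

3


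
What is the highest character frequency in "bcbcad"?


Input: bcbcad
Character counts:
  'a': 1
  'b': 2
  'c': 2
  'd': 1
Maximum frequency: 2

2


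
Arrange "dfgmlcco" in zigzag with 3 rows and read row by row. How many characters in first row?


Zigzag "dfgmlcco" into 3 rows:
Placing characters:
  'd' => row 0
  'f' => row 1
  'g' => row 2
  'm' => row 1
  'l' => row 0
  'c' => row 1
  'c' => row 2
  'o' => row 1
Rows:
  Row 0: "dl"
  Row 1: "fmco"
  Row 2: "gc"
First row length: 2

2


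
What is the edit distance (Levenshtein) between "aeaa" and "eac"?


Computing edit distance: "aeaa" -> "eac"
DP table:
           e    a    c
      0    1    2    3
  a   1    1    1    2
  e   2    1    2    2
  a   3    2    1    2
  a   4    3    2    2
Edit distance = dp[4][3] = 2

2


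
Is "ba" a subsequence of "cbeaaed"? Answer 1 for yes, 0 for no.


Check if "ba" is a subsequence of "cbeaaed"
Greedy scan:
  Position 0 ('c'): no match needed
  Position 1 ('b'): matches sub[0] = 'b'
  Position 2 ('e'): no match needed
  Position 3 ('a'): matches sub[1] = 'a'
  Position 4 ('a'): no match needed
  Position 5 ('e'): no match needed
  Position 6 ('d'): no match needed
All 2 characters matched => is a subsequence

1


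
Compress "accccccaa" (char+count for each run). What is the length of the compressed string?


Input: accccccaa
Runs:
  'a' x 1 => "a1"
  'c' x 6 => "c6"
  'a' x 2 => "a2"
Compressed: "a1c6a2"
Compressed length: 6

6


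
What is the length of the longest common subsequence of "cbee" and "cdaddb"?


LCS of "cbee" and "cdaddb"
DP table:
           c    d    a    d    d    b
      0    0    0    0    0    0    0
  c   0    1    1    1    1    1    1
  b   0    1    1    1    1    1    2
  e   0    1    1    1    1    1    2
  e   0    1    1    1    1    1    2
LCS length = dp[4][6] = 2

2


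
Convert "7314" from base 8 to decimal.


Input: "7314" in base 8
Positional expansion:
  Digit '7' (value 7) x 8^3 = 3584
  Digit '3' (value 3) x 8^2 = 192
  Digit '1' (value 1) x 8^1 = 8
  Digit '4' (value 4) x 8^0 = 4
Sum = 3788

3788


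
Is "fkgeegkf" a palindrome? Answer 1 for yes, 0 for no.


Input: fkgeegkf
Reversed: fkgeegkf
  Compare pos 0 ('f') with pos 7 ('f'): match
  Compare pos 1 ('k') with pos 6 ('k'): match
  Compare pos 2 ('g') with pos 5 ('g'): match
  Compare pos 3 ('e') with pos 4 ('e'): match
Result: palindrome

1


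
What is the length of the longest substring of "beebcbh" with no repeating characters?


Input: "beebcbh"
Sliding window (track last position of each char):
  Position 0 ('b'): window [0,0] length 1 -- new best
  Position 1 ('e'): window [0,1] length 2 -- new best
  Position 2 ('e'): repeat (last at 1), move window start to 2
  Position 2 ('e'): window [2,2] length 1
  Position 3 ('b'): window [2,3] length 2
  Position 4 ('c'): window [2,4] length 3 -- new best
  Position 5 ('b'): repeat (last at 3), move window start to 4
  Position 5 ('b'): window [4,5] length 2
  Position 6 ('h'): window [4,6] length 3
Longest substring with no repeats: "ebc" with length 3

3


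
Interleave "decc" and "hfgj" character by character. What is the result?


Interleaving "decc" and "hfgj":
  Position 0: 'd' from first, 'h' from second => "dh"
  Position 1: 'e' from first, 'f' from second => "ef"
  Position 2: 'c' from first, 'g' from second => "cg"
  Position 3: 'c' from first, 'j' from second => "cj"
Result: dhefcgcj

dhefcgcj


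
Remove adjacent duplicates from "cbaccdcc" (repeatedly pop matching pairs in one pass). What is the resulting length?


Input: cbaccdcc
Stack-based adjacent duplicate removal:
  Read 'c': push. Stack: c
  Read 'b': push. Stack: cb
  Read 'a': push. Stack: cba
  Read 'c': push. Stack: cbac
  Read 'c': matches stack top 'c' => pop. Stack: cba
  Read 'd': push. Stack: cbad
  Read 'c': push. Stack: cbadc
  Read 'c': matches stack top 'c' => pop. Stack: cbad
Final stack: "cbad" (length 4)

4


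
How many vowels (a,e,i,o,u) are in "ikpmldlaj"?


Input: ikpmldlaj
Checking each character:
  'i' at position 0: vowel (running total: 1)
  'k' at position 1: consonant
  'p' at position 2: consonant
  'm' at position 3: consonant
  'l' at position 4: consonant
  'd' at position 5: consonant
  'l' at position 6: consonant
  'a' at position 7: vowel (running total: 2)
  'j' at position 8: consonant
Total vowels: 2

2


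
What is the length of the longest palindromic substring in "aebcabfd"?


Input: "aebcabfd"
Checking substrings for palindromes:
  No multi-char palindromic substrings found
Longest palindromic substring: "a" with length 1

1


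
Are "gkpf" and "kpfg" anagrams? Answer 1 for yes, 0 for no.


Strings: "gkpf", "kpfg"
Sorted first:  fgkp
Sorted second: fgkp
Sorted forms match => anagrams

1


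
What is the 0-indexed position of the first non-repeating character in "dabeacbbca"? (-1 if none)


Input: dabeacbbca
Character frequencies:
  'a': 3
  'b': 3
  'c': 2
  'd': 1
  'e': 1
Scanning left to right for freq == 1:
  Position 0 ('d'): unique! => answer = 0

0


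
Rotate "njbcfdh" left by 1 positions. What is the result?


Input: "njbcfdh", rotate left by 1
First 1 characters: "n"
Remaining characters: "jbcfdh"
Concatenate remaining + first: "jbcfdh" + "n" = "jbcfdhn"

jbcfdhn


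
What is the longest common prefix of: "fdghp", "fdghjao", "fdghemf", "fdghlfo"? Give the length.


Words: fdghp, fdghjao, fdghemf, fdghlfo
  Position 0: all 'f' => match
  Position 1: all 'd' => match
  Position 2: all 'g' => match
  Position 3: all 'h' => match
  Position 4: ('p', 'j', 'e', 'l') => mismatch, stop
LCP = "fdgh" (length 4)

4


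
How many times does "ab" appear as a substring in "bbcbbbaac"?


Searching for "ab" in "bbcbbbaac"
Scanning each position:
  Position 0: "bb" => no
  Position 1: "bc" => no
  Position 2: "cb" => no
  Position 3: "bb" => no
  Position 4: "bb" => no
  Position 5: "ba" => no
  Position 6: "aa" => no
  Position 7: "ac" => no
Total occurrences: 0

0


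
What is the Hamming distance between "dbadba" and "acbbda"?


Comparing "dbadba" and "acbbda" position by position:
  Position 0: 'd' vs 'a' => differ
  Position 1: 'b' vs 'c' => differ
  Position 2: 'a' vs 'b' => differ
  Position 3: 'd' vs 'b' => differ
  Position 4: 'b' vs 'd' => differ
  Position 5: 'a' vs 'a' => same
Total differences (Hamming distance): 5

5


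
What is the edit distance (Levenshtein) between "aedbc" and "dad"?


Computing edit distance: "aedbc" -> "dad"
DP table:
           d    a    d
      0    1    2    3
  a   1    1    1    2
  e   2    2    2    2
  d   3    2    3    2
  b   4    3    3    3
  c   5    4    4    4
Edit distance = dp[5][3] = 4

4


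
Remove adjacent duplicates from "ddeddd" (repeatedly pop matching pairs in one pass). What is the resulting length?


Input: ddeddd
Stack-based adjacent duplicate removal:
  Read 'd': push. Stack: d
  Read 'd': matches stack top 'd' => pop. Stack: (empty)
  Read 'e': push. Stack: e
  Read 'd': push. Stack: ed
  Read 'd': matches stack top 'd' => pop. Stack: e
  Read 'd': push. Stack: ed
Final stack: "ed" (length 2)

2


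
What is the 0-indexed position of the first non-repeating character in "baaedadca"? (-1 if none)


Input: baaedadca
Character frequencies:
  'a': 4
  'b': 1
  'c': 1
  'd': 2
  'e': 1
Scanning left to right for freq == 1:
  Position 0 ('b'): unique! => answer = 0

0


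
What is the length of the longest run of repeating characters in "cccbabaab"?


Input: "cccbabaab"
Scanning for longest run:
  Position 1 ('c'): continues run of 'c', length=2
  Position 2 ('c'): continues run of 'c', length=3
  Position 3 ('b'): new char, reset run to 1
  Position 4 ('a'): new char, reset run to 1
  Position 5 ('b'): new char, reset run to 1
  Position 6 ('a'): new char, reset run to 1
  Position 7 ('a'): continues run of 'a', length=2
  Position 8 ('b'): new char, reset run to 1
Longest run: 'c' with length 3

3


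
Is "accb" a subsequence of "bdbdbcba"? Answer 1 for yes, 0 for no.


Check if "accb" is a subsequence of "bdbdbcba"
Greedy scan:
  Position 0 ('b'): no match needed
  Position 1 ('d'): no match needed
  Position 2 ('b'): no match needed
  Position 3 ('d'): no match needed
  Position 4 ('b'): no match needed
  Position 5 ('c'): no match needed
  Position 6 ('b'): no match needed
  Position 7 ('a'): matches sub[0] = 'a'
Only matched 1/4 characters => not a subsequence

0


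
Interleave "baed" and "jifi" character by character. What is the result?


Interleaving "baed" and "jifi":
  Position 0: 'b' from first, 'j' from second => "bj"
  Position 1: 'a' from first, 'i' from second => "ai"
  Position 2: 'e' from first, 'f' from second => "ef"
  Position 3: 'd' from first, 'i' from second => "di"
Result: bjaiefdi

bjaiefdi


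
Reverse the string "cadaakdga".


Input: cadaakdga
Reading characters right to left:
  Position 8: 'a'
  Position 7: 'g'
  Position 6: 'd'
  Position 5: 'k'
  Position 4: 'a'
  Position 3: 'a'
  Position 2: 'd'
  Position 1: 'a'
  Position 0: 'c'
Reversed: agdkaadac

agdkaadac


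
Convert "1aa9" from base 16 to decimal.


Input: "1aa9" in base 16
Positional expansion:
  Digit '1' (value 1) x 16^3 = 4096
  Digit 'a' (value 10) x 16^2 = 2560
  Digit 'a' (value 10) x 16^1 = 160
  Digit '9' (value 9) x 16^0 = 9
Sum = 6825

6825


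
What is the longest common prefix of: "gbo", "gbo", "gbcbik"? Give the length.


Words: gbo, gbo, gbcbik
  Position 0: all 'g' => match
  Position 1: all 'b' => match
  Position 2: ('o', 'o', 'c') => mismatch, stop
LCP = "gb" (length 2)

2


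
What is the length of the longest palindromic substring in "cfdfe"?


Input: "cfdfe"
Checking substrings for palindromes:
  [1:4] "fdf" (len 3) => palindrome
Longest palindromic substring: "fdf" with length 3

3


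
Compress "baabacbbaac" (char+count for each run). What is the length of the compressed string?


Input: baabacbbaac
Runs:
  'b' x 1 => "b1"
  'a' x 2 => "a2"
  'b' x 1 => "b1"
  'a' x 1 => "a1"
  'c' x 1 => "c1"
  'b' x 2 => "b2"
  'a' x 2 => "a2"
  'c' x 1 => "c1"
Compressed: "b1a2b1a1c1b2a2c1"
Compressed length: 16

16


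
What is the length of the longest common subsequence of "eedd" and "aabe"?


LCS of "eedd" and "aabe"
DP table:
           a    a    b    e
      0    0    0    0    0
  e   0    0    0    0    1
  e   0    0    0    0    1
  d   0    0    0    0    1
  d   0    0    0    0    1
LCS length = dp[4][4] = 1

1


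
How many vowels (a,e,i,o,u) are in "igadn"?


Input: igadn
Checking each character:
  'i' at position 0: vowel (running total: 1)
  'g' at position 1: consonant
  'a' at position 2: vowel (running total: 2)
  'd' at position 3: consonant
  'n' at position 4: consonant
Total vowels: 2

2


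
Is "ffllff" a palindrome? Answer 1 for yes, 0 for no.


Input: ffllff
Reversed: ffllff
  Compare pos 0 ('f') with pos 5 ('f'): match
  Compare pos 1 ('f') with pos 4 ('f'): match
  Compare pos 2 ('l') with pos 3 ('l'): match
Result: palindrome

1


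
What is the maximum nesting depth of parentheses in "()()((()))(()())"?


Input: "()()((()))(()())"
Tracking depth:
  Position 0 '(': depth becomes 1
  Position 1 ')': depth becomes 0
  Position 2 '(': depth becomes 1
  Position 3 ')': depth becomes 0
  Position 4 '(': depth becomes 1
  Position 5 '(': depth becomes 2
  Position 6 '(': depth becomes 3
  Position 7 ')': depth becomes 2
  Position 8 ')': depth becomes 1
  Position 9 ')': depth becomes 0
  Position 10 '(': depth becomes 1
  Position 11 '(': depth becomes 2
  Position 12 ')': depth becomes 1
  Position 13 '(': depth becomes 2
  Position 14 ')': depth becomes 1
  Position 15 ')': depth becomes 0
Maximum depth reached: 3

3


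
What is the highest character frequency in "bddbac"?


Input: bddbac
Character counts:
  'a': 1
  'b': 2
  'c': 1
  'd': 2
Maximum frequency: 2

2


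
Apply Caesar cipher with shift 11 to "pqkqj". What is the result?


Caesar cipher: shift "pqkqj" by 11
  'p' (pos 15) + 11 = pos 0 = 'a'
  'q' (pos 16) + 11 = pos 1 = 'b'
  'k' (pos 10) + 11 = pos 21 = 'v'
  'q' (pos 16) + 11 = pos 1 = 'b'
  'j' (pos 9) + 11 = pos 20 = 'u'
Result: abvbu

abvbu


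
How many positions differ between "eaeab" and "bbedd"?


Comparing "eaeab" and "bbedd" position by position:
  Position 0: 'e' vs 'b' => DIFFER
  Position 1: 'a' vs 'b' => DIFFER
  Position 2: 'e' vs 'e' => same
  Position 3: 'a' vs 'd' => DIFFER
  Position 4: 'b' vs 'd' => DIFFER
Positions that differ: 4

4


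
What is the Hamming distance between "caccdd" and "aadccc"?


Comparing "caccdd" and "aadccc" position by position:
  Position 0: 'c' vs 'a' => differ
  Position 1: 'a' vs 'a' => same
  Position 2: 'c' vs 'd' => differ
  Position 3: 'c' vs 'c' => same
  Position 4: 'd' vs 'c' => differ
  Position 5: 'd' vs 'c' => differ
Total differences (Hamming distance): 4

4


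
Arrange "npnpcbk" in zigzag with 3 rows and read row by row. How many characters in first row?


Zigzag "npnpcbk" into 3 rows:
Placing characters:
  'n' => row 0
  'p' => row 1
  'n' => row 2
  'p' => row 1
  'c' => row 0
  'b' => row 1
  'k' => row 2
Rows:
  Row 0: "nc"
  Row 1: "ppb"
  Row 2: "nk"
First row length: 2

2


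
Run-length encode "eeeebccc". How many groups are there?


Input: eeeebccc
Scanning for consecutive runs:
  Group 1: 'e' x 4 (positions 0-3)
  Group 2: 'b' x 1 (positions 4-4)
  Group 3: 'c' x 3 (positions 5-7)
Total groups: 3

3


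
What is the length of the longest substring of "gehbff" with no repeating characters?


Input: "gehbff"
Sliding window (track last position of each char):
  Position 0 ('g'): window [0,0] length 1 -- new best
  Position 1 ('e'): window [0,1] length 2 -- new best
  Position 2 ('h'): window [0,2] length 3 -- new best
  Position 3 ('b'): window [0,3] length 4 -- new best
  Position 4 ('f'): window [0,4] length 5 -- new best
  Position 5 ('f'): repeat (last at 4), move window start to 5
  Position 5 ('f'): window [5,5] length 1
Longest substring with no repeats: "gehbf" with length 5

5


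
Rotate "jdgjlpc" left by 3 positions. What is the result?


Input: "jdgjlpc", rotate left by 3
First 3 characters: "jdg"
Remaining characters: "jlpc"
Concatenate remaining + first: "jlpc" + "jdg" = "jlpcjdg"

jlpcjdg


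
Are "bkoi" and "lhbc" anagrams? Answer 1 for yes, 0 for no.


Strings: "bkoi", "lhbc"
Sorted first:  biko
Sorted second: bchl
Differ at position 1: 'i' vs 'c' => not anagrams

0


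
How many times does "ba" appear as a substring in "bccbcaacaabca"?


Searching for "ba" in "bccbcaacaabca"
Scanning each position:
  Position 0: "bc" => no
  Position 1: "cc" => no
  Position 2: "cb" => no
  Position 3: "bc" => no
  Position 4: "ca" => no
  Position 5: "aa" => no
  Position 6: "ac" => no
  Position 7: "ca" => no
  Position 8: "aa" => no
  Position 9: "ab" => no
  Position 10: "bc" => no
  Position 11: "ca" => no
Total occurrences: 0

0


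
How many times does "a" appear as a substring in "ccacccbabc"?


Searching for "a" in "ccacccbabc"
Scanning each position:
  Position 0: "c" => no
  Position 1: "c" => no
  Position 2: "a" => MATCH
  Position 3: "c" => no
  Position 4: "c" => no
  Position 5: "c" => no
  Position 6: "b" => no
  Position 7: "a" => MATCH
  Position 8: "b" => no
  Position 9: "c" => no
Total occurrences: 2

2


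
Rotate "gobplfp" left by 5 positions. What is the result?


Input: "gobplfp", rotate left by 5
First 5 characters: "gobpl"
Remaining characters: "fp"
Concatenate remaining + first: "fp" + "gobpl" = "fpgobpl"

fpgobpl


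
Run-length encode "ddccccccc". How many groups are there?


Input: ddccccccc
Scanning for consecutive runs:
  Group 1: 'd' x 2 (positions 0-1)
  Group 2: 'c' x 7 (positions 2-8)
Total groups: 2

2


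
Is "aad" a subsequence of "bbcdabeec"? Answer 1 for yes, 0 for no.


Check if "aad" is a subsequence of "bbcdabeec"
Greedy scan:
  Position 0 ('b'): no match needed
  Position 1 ('b'): no match needed
  Position 2 ('c'): no match needed
  Position 3 ('d'): no match needed
  Position 4 ('a'): matches sub[0] = 'a'
  Position 5 ('b'): no match needed
  Position 6 ('e'): no match needed
  Position 7 ('e'): no match needed
  Position 8 ('c'): no match needed
Only matched 1/3 characters => not a subsequence

0


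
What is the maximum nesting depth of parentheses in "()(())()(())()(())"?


Input: "()(())()(())()(())"
Tracking depth:
  Position 0 '(': depth becomes 1
  Position 1 ')': depth becomes 0
  Position 2 '(': depth becomes 1
  Position 3 '(': depth becomes 2
  Position 4 ')': depth becomes 1
  Position 5 ')': depth becomes 0
  Position 6 '(': depth becomes 1
  Position 7 ')': depth becomes 0
  Position 8 '(': depth becomes 1
  Position 9 '(': depth becomes 2
  Position 10 ')': depth becomes 1
  Position 11 ')': depth becomes 0
  Position 12 '(': depth becomes 1
  Position 13 ')': depth becomes 0
  Position 14 '(': depth becomes 1
  Position 15 '(': depth becomes 2
  Position 16 ')': depth becomes 1
  Position 17 ')': depth becomes 0
Maximum depth reached: 2

2


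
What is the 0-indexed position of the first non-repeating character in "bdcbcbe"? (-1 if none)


Input: bdcbcbe
Character frequencies:
  'b': 3
  'c': 2
  'd': 1
  'e': 1
Scanning left to right for freq == 1:
  Position 0 ('b'): freq=3, skip
  Position 1 ('d'): unique! => answer = 1

1


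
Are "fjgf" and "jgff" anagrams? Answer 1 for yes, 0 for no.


Strings: "fjgf", "jgff"
Sorted first:  ffgj
Sorted second: ffgj
Sorted forms match => anagrams

1


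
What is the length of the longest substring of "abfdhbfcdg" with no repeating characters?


Input: "abfdhbfcdg"
Sliding window (track last position of each char):
  Position 0 ('a'): window [0,0] length 1 -- new best
  Position 1 ('b'): window [0,1] length 2 -- new best
  Position 2 ('f'): window [0,2] length 3 -- new best
  Position 3 ('d'): window [0,3] length 4 -- new best
  Position 4 ('h'): window [0,4] length 5 -- new best
  Position 5 ('b'): repeat (last at 1), move window start to 2
  Position 5 ('b'): window [2,5] length 4
  Position 6 ('f'): repeat (last at 2), move window start to 3
  Position 6 ('f'): window [3,6] length 4
  Position 7 ('c'): window [3,7] length 5
  Position 8 ('d'): repeat (last at 3), move window start to 4
  Position 8 ('d'): window [4,8] length 5
  Position 9 ('g'): window [4,9] length 6 -- new best
Longest substring with no repeats: "hbfcdg" with length 6

6


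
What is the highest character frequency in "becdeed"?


Input: becdeed
Character counts:
  'b': 1
  'c': 1
  'd': 2
  'e': 3
Maximum frequency: 3

3


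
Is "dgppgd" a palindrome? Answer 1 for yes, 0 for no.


Input: dgppgd
Reversed: dgppgd
  Compare pos 0 ('d') with pos 5 ('d'): match
  Compare pos 1 ('g') with pos 4 ('g'): match
  Compare pos 2 ('p') with pos 3 ('p'): match
Result: palindrome

1


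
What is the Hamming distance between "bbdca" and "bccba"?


Comparing "bbdca" and "bccba" position by position:
  Position 0: 'b' vs 'b' => same
  Position 1: 'b' vs 'c' => differ
  Position 2: 'd' vs 'c' => differ
  Position 3: 'c' vs 'b' => differ
  Position 4: 'a' vs 'a' => same
Total differences (Hamming distance): 3

3


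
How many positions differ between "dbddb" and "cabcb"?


Comparing "dbddb" and "cabcb" position by position:
  Position 0: 'd' vs 'c' => DIFFER
  Position 1: 'b' vs 'a' => DIFFER
  Position 2: 'd' vs 'b' => DIFFER
  Position 3: 'd' vs 'c' => DIFFER
  Position 4: 'b' vs 'b' => same
Positions that differ: 4

4


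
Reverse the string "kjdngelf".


Input: kjdngelf
Reading characters right to left:
  Position 7: 'f'
  Position 6: 'l'
  Position 5: 'e'
  Position 4: 'g'
  Position 3: 'n'
  Position 2: 'd'
  Position 1: 'j'
  Position 0: 'k'
Reversed: flegndjk

flegndjk


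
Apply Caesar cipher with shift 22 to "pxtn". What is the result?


Caesar cipher: shift "pxtn" by 22
  'p' (pos 15) + 22 = pos 11 = 'l'
  'x' (pos 23) + 22 = pos 19 = 't'
  't' (pos 19) + 22 = pos 15 = 'p'
  'n' (pos 13) + 22 = pos 9 = 'j'
Result: ltpj

ltpj


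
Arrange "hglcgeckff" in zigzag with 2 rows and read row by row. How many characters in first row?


Zigzag "hglcgeckff" into 2 rows:
Placing characters:
  'h' => row 0
  'g' => row 1
  'l' => row 0
  'c' => row 1
  'g' => row 0
  'e' => row 1
  'c' => row 0
  'k' => row 1
  'f' => row 0
  'f' => row 1
Rows:
  Row 0: "hlgcf"
  Row 1: "gcekf"
First row length: 5

5


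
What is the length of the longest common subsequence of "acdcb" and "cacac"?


LCS of "acdcb" and "cacac"
DP table:
           c    a    c    a    c
      0    0    0    0    0    0
  a   0    0    1    1    1    1
  c   0    1    1    2    2    2
  d   0    1    1    2    2    2
  c   0    1    1    2    2    3
  b   0    1    1    2    2    3
LCS length = dp[5][5] = 3

3


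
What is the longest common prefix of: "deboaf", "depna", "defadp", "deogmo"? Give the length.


Words: deboaf, depna, defadp, deogmo
  Position 0: all 'd' => match
  Position 1: all 'e' => match
  Position 2: ('b', 'p', 'f', 'o') => mismatch, stop
LCP = "de" (length 2)

2


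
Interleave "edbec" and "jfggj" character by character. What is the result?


Interleaving "edbec" and "jfggj":
  Position 0: 'e' from first, 'j' from second => "ej"
  Position 1: 'd' from first, 'f' from second => "df"
  Position 2: 'b' from first, 'g' from second => "bg"
  Position 3: 'e' from first, 'g' from second => "eg"
  Position 4: 'c' from first, 'j' from second => "cj"
Result: ejdfbgegcj

ejdfbgegcj


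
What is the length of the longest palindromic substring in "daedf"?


Input: "daedf"
Checking substrings for palindromes:
  No multi-char palindromic substrings found
Longest palindromic substring: "d" with length 1

1


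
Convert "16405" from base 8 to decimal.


Input: "16405" in base 8
Positional expansion:
  Digit '1' (value 1) x 8^4 = 4096
  Digit '6' (value 6) x 8^3 = 3072
  Digit '4' (value 4) x 8^2 = 256
  Digit '0' (value 0) x 8^1 = 0
  Digit '5' (value 5) x 8^0 = 5
Sum = 7429

7429


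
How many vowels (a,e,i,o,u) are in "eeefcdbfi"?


Input: eeefcdbfi
Checking each character:
  'e' at position 0: vowel (running total: 1)
  'e' at position 1: vowel (running total: 2)
  'e' at position 2: vowel (running total: 3)
  'f' at position 3: consonant
  'c' at position 4: consonant
  'd' at position 5: consonant
  'b' at position 6: consonant
  'f' at position 7: consonant
  'i' at position 8: vowel (running total: 4)
Total vowels: 4

4


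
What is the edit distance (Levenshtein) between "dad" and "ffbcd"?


Computing edit distance: "dad" -> "ffbcd"
DP table:
           f    f    b    c    d
      0    1    2    3    4    5
  d   1    1    2    3    4    4
  a   2    2    2    3    4    5
  d   3    3    3    3    4    4
Edit distance = dp[3][5] = 4

4


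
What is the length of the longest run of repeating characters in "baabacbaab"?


Input: "baabacbaab"
Scanning for longest run:
  Position 1 ('a'): new char, reset run to 1
  Position 2 ('a'): continues run of 'a', length=2
  Position 3 ('b'): new char, reset run to 1
  Position 4 ('a'): new char, reset run to 1
  Position 5 ('c'): new char, reset run to 1
  Position 6 ('b'): new char, reset run to 1
  Position 7 ('a'): new char, reset run to 1
  Position 8 ('a'): continues run of 'a', length=2
  Position 9 ('b'): new char, reset run to 1
Longest run: 'a' with length 2

2


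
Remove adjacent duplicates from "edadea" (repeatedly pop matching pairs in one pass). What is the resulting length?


Input: edadea
Stack-based adjacent duplicate removal:
  Read 'e': push. Stack: e
  Read 'd': push. Stack: ed
  Read 'a': push. Stack: eda
  Read 'd': push. Stack: edad
  Read 'e': push. Stack: edade
  Read 'a': push. Stack: edadea
Final stack: "edadea" (length 6)

6


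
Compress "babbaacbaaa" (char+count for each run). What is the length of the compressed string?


Input: babbaacbaaa
Runs:
  'b' x 1 => "b1"
  'a' x 1 => "a1"
  'b' x 2 => "b2"
  'a' x 2 => "a2"
  'c' x 1 => "c1"
  'b' x 1 => "b1"
  'a' x 3 => "a3"
Compressed: "b1a1b2a2c1b1a3"
Compressed length: 14

14


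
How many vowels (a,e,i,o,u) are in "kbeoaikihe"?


Input: kbeoaikihe
Checking each character:
  'k' at position 0: consonant
  'b' at position 1: consonant
  'e' at position 2: vowel (running total: 1)
  'o' at position 3: vowel (running total: 2)
  'a' at position 4: vowel (running total: 3)
  'i' at position 5: vowel (running total: 4)
  'k' at position 6: consonant
  'i' at position 7: vowel (running total: 5)
  'h' at position 8: consonant
  'e' at position 9: vowel (running total: 6)
Total vowels: 6

6


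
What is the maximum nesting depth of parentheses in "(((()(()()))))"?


Input: "(((()(()()))))"
Tracking depth:
  Position 0 '(': depth becomes 1
  Position 1 '(': depth becomes 2
  Position 2 '(': depth becomes 3
  Position 3 '(': depth becomes 4
  Position 4 ')': depth becomes 3
  Position 5 '(': depth becomes 4
  Position 6 '(': depth becomes 5
  Position 7 ')': depth becomes 4
  Position 8 '(': depth becomes 5
  Position 9 ')': depth becomes 4
  Position 10 ')': depth becomes 3
  Position 11 ')': depth becomes 2
  Position 12 ')': depth becomes 1
  Position 13 ')': depth becomes 0
Maximum depth reached: 5

5


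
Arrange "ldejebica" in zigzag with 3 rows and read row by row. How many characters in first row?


Zigzag "ldejebica" into 3 rows:
Placing characters:
  'l' => row 0
  'd' => row 1
  'e' => row 2
  'j' => row 1
  'e' => row 0
  'b' => row 1
  'i' => row 2
  'c' => row 1
  'a' => row 0
Rows:
  Row 0: "lea"
  Row 1: "djbc"
  Row 2: "ei"
First row length: 3

3


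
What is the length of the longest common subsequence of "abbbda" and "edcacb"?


LCS of "abbbda" and "edcacb"
DP table:
           e    d    c    a    c    b
      0    0    0    0    0    0    0
  a   0    0    0    0    1    1    1
  b   0    0    0    0    1    1    2
  b   0    0    0    0    1    1    2
  b   0    0    0    0    1    1    2
  d   0    0    1    1    1    1    2
  a   0    0    1    1    2    2    2
LCS length = dp[6][6] = 2

2


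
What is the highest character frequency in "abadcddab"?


Input: abadcddab
Character counts:
  'a': 3
  'b': 2
  'c': 1
  'd': 3
Maximum frequency: 3

3


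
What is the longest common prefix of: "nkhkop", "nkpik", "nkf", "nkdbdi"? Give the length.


Words: nkhkop, nkpik, nkf, nkdbdi
  Position 0: all 'n' => match
  Position 1: all 'k' => match
  Position 2: ('h', 'p', 'f', 'd') => mismatch, stop
LCP = "nk" (length 2)

2


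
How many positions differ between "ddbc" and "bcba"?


Comparing "ddbc" and "bcba" position by position:
  Position 0: 'd' vs 'b' => DIFFER
  Position 1: 'd' vs 'c' => DIFFER
  Position 2: 'b' vs 'b' => same
  Position 3: 'c' vs 'a' => DIFFER
Positions that differ: 3

3


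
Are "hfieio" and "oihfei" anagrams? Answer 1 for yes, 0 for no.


Strings: "hfieio", "oihfei"
Sorted first:  efhiio
Sorted second: efhiio
Sorted forms match => anagrams

1


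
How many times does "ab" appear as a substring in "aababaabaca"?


Searching for "ab" in "aababaabaca"
Scanning each position:
  Position 0: "aa" => no
  Position 1: "ab" => MATCH
  Position 2: "ba" => no
  Position 3: "ab" => MATCH
  Position 4: "ba" => no
  Position 5: "aa" => no
  Position 6: "ab" => MATCH
  Position 7: "ba" => no
  Position 8: "ac" => no
  Position 9: "ca" => no
Total occurrences: 3

3


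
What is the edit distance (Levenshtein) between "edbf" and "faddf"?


Computing edit distance: "edbf" -> "faddf"
DP table:
           f    a    d    d    f
      0    1    2    3    4    5
  e   1    1    2    3    4    5
  d   2    2    2    2    3    4
  b   3    3    3    3    3    4
  f   4    3    4    4    4    3
Edit distance = dp[4][5] = 3

3


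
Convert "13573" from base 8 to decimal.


Input: "13573" in base 8
Positional expansion:
  Digit '1' (value 1) x 8^4 = 4096
  Digit '3' (value 3) x 8^3 = 1536
  Digit '5' (value 5) x 8^2 = 320
  Digit '7' (value 7) x 8^1 = 56
  Digit '3' (value 3) x 8^0 = 3
Sum = 6011

6011


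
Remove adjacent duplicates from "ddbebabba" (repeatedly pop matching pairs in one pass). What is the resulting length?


Input: ddbebabba
Stack-based adjacent duplicate removal:
  Read 'd': push. Stack: d
  Read 'd': matches stack top 'd' => pop. Stack: (empty)
  Read 'b': push. Stack: b
  Read 'e': push. Stack: be
  Read 'b': push. Stack: beb
  Read 'a': push. Stack: beba
  Read 'b': push. Stack: bebab
  Read 'b': matches stack top 'b' => pop. Stack: beba
  Read 'a': matches stack top 'a' => pop. Stack: beb
Final stack: "beb" (length 3)

3


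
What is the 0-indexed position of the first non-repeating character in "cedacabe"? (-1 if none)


Input: cedacabe
Character frequencies:
  'a': 2
  'b': 1
  'c': 2
  'd': 1
  'e': 2
Scanning left to right for freq == 1:
  Position 0 ('c'): freq=2, skip
  Position 1 ('e'): freq=2, skip
  Position 2 ('d'): unique! => answer = 2

2


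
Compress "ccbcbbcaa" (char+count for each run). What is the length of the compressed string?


Input: ccbcbbcaa
Runs:
  'c' x 2 => "c2"
  'b' x 1 => "b1"
  'c' x 1 => "c1"
  'b' x 2 => "b2"
  'c' x 1 => "c1"
  'a' x 2 => "a2"
Compressed: "c2b1c1b2c1a2"
Compressed length: 12

12


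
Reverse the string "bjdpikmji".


Input: bjdpikmji
Reading characters right to left:
  Position 8: 'i'
  Position 7: 'j'
  Position 6: 'm'
  Position 5: 'k'
  Position 4: 'i'
  Position 3: 'p'
  Position 2: 'd'
  Position 1: 'j'
  Position 0: 'b'
Reversed: ijmkipdjb

ijmkipdjb


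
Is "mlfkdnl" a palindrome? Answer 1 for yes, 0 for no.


Input: mlfkdnl
Reversed: lndkflm
  Compare pos 0 ('m') with pos 6 ('l'): MISMATCH
  Compare pos 1 ('l') with pos 5 ('n'): MISMATCH
  Compare pos 2 ('f') with pos 4 ('d'): MISMATCH
Result: not a palindrome

0


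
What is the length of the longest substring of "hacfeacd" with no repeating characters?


Input: "hacfeacd"
Sliding window (track last position of each char):
  Position 0 ('h'): window [0,0] length 1 -- new best
  Position 1 ('a'): window [0,1] length 2 -- new best
  Position 2 ('c'): window [0,2] length 3 -- new best
  Position 3 ('f'): window [0,3] length 4 -- new best
  Position 4 ('e'): window [0,4] length 5 -- new best
  Position 5 ('a'): repeat (last at 1), move window start to 2
  Position 5 ('a'): window [2,5] length 4
  Position 6 ('c'): repeat (last at 2), move window start to 3
  Position 6 ('c'): window [3,6] length 4
  Position 7 ('d'): window [3,7] length 5
Longest substring with no repeats: "hacfe" with length 5

5


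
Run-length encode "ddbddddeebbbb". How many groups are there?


Input: ddbddddeebbbb
Scanning for consecutive runs:
  Group 1: 'd' x 2 (positions 0-1)
  Group 2: 'b' x 1 (positions 2-2)
  Group 3: 'd' x 4 (positions 3-6)
  Group 4: 'e' x 2 (positions 7-8)
  Group 5: 'b' x 4 (positions 9-12)
Total groups: 5

5


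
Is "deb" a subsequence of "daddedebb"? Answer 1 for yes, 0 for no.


Check if "deb" is a subsequence of "daddedebb"
Greedy scan:
  Position 0 ('d'): matches sub[0] = 'd'
  Position 1 ('a'): no match needed
  Position 2 ('d'): no match needed
  Position 3 ('d'): no match needed
  Position 4 ('e'): matches sub[1] = 'e'
  Position 5 ('d'): no match needed
  Position 6 ('e'): no match needed
  Position 7 ('b'): matches sub[2] = 'b'
  Position 8 ('b'): no match needed
All 3 characters matched => is a subsequence

1


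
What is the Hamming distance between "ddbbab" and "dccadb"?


Comparing "ddbbab" and "dccadb" position by position:
  Position 0: 'd' vs 'd' => same
  Position 1: 'd' vs 'c' => differ
  Position 2: 'b' vs 'c' => differ
  Position 3: 'b' vs 'a' => differ
  Position 4: 'a' vs 'd' => differ
  Position 5: 'b' vs 'b' => same
Total differences (Hamming distance): 4

4


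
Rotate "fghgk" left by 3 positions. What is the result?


Input: "fghgk", rotate left by 3
First 3 characters: "fgh"
Remaining characters: "gk"
Concatenate remaining + first: "gk" + "fgh" = "gkfgh"

gkfgh
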